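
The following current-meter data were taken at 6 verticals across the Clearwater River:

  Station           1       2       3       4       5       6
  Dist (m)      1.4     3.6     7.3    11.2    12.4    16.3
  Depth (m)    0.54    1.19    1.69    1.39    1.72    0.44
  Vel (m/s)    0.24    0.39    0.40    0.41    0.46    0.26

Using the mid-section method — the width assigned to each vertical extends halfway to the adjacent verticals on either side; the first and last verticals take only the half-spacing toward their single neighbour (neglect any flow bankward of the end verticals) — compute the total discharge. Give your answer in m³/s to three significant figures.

w_1 = (3.6 − 1.4)/2 = 1.1 m; q_1 = 0.24 × 0.54 × 1.1 = 0.1426 m³/s
w_2 = (7.3 − 1.4)/2 = 2.95 m; q_2 = 0.39 × 1.19 × 2.95 = 1.369 m³/s
w_3 = (11.2 − 3.6)/2 = 3.8 m; q_3 = 0.40 × 1.69 × 3.8 = 2.569 m³/s
w_4 = (12.4 − 7.3)/2 = 2.55 m; q_4 = 0.41 × 1.39 × 2.55 = 1.453 m³/s
w_5 = (16.3 − 11.2)/2 = 2.55 m; q_5 = 0.46 × 1.72 × 2.55 = 2.018 m³/s
w_6 = (16.3 − 12.4)/2 = 1.95 m; q_6 = 0.26 × 0.44 × 1.95 = 0.2231 m³/s
Q = Σ qᵢ = 7.774 m³/s

7.77 m³/s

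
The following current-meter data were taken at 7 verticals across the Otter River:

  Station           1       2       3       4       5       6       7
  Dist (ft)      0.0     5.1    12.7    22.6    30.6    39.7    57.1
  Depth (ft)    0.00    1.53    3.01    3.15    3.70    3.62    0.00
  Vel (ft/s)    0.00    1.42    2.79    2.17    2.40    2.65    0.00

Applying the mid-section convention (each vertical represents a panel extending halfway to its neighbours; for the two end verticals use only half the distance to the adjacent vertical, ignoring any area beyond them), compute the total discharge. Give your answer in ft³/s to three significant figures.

w_2 = (12.7 − 0.0)/2 = 6.35 ft; q_2 = 1.42 × 1.53 × 6.35 = 13.80 ft³/s
w_3 = (22.6 − 5.1)/2 = 8.75 ft; q_3 = 2.79 × 3.01 × 8.75 = 73.48 ft³/s
w_4 = (30.6 − 12.7)/2 = 8.95 ft; q_4 = 2.17 × 3.15 × 8.95 = 61.18 ft³/s
w_5 = (39.7 − 22.6)/2 = 8.55 ft; q_5 = 2.40 × 3.70 × 8.55 = 75.92 ft³/s
w_6 = (57.1 − 30.6)/2 = 13.25 ft; q_6 = 2.65 × 3.62 × 13.25 = 127.1 ft³/s
Stations 1, 7 contribute zero (depth or velocity is 0).
Q = Σ qᵢ = 351.5 ft³/s

351 ft³/s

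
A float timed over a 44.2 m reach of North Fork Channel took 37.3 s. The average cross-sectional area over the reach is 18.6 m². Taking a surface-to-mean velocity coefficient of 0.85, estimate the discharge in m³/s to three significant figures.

v_surface = L / t̄ = 44.2 / 37.3 = 1.185 m/s
v_mean = 0.85 × 1.185 = 1.007 m/s
Q = A × v_mean = 18.6 × 1.007 = 18.73 m³/s

18.7 m³/s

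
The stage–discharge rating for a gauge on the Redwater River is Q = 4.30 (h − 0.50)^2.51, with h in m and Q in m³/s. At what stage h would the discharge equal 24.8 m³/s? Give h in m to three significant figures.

h − h₀ = (Q/C)^(1/b) = (24.8/4.30)^(1/2.51) = 2.010 m
h = 0.50 + 2.010 = 2.510 m

2.51 m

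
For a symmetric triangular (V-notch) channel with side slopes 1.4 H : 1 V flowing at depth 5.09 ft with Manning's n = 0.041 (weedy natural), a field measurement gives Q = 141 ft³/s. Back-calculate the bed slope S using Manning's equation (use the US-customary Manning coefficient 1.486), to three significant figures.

A = z·y² = 1.4×5.09² = 36.27 ft²
P = 2y√(1+z²) = 2×5.09×√(1+1.4²) = 17.51 ft
R = A/P = 36.27/17.51 = 2.071 ft
S = (Q·n / (1.486·A·R^(2/3)))² = (141×0.041 / (1.486×36.27×1.625))² = 0.004358

0.00436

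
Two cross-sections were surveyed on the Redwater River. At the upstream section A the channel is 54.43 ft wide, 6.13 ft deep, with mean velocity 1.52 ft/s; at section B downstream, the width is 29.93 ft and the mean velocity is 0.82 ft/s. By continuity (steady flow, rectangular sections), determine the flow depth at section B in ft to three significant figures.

Q = A₁V₁ = (54.43×6.13) × 1.52 = 507.2 ft³/s
d₂ = Q/(b₂ V₂) = 507.2/(29.93×0.82) = 20.66 ft

20.7 ft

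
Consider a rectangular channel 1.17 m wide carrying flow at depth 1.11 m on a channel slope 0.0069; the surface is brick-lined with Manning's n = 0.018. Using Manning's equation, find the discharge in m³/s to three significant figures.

A = b·y = 1.17 × 1.11 = 1.299 m²
P = b + 2y = 1.17 + 2×1.11 = 3.390 m
R = A/P = 1.299/3.390 = 0.3831 m
Q = (1/n)·A·R^(2/3)·S^(1/2) = (1/0.018) × 1.299 × 0.3831^(2/3) × 0.0069^(1/2) = 3.161 m³/s

3.16 m³/s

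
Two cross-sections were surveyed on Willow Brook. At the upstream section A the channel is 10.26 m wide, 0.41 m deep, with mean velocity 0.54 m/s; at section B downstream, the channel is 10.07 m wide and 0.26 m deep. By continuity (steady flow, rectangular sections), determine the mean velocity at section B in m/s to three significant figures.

0.868 m/s

Q = A₁V₁ = (10.26×0.41) × 0.54 = 2.272 m³/s
A₂ = 10.07 × 0.26 = 2.618 m²
V₂ = Q/A₂ = 2.272/2.618 = 0.8676 m/s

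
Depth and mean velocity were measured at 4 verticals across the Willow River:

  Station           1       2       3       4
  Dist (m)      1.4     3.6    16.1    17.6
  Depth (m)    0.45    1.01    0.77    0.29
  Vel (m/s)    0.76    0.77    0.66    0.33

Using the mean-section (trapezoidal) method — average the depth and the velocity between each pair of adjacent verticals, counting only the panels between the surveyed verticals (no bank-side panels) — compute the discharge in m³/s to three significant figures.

9.58 m³/s

Panel 1-2: Δb = 2.2 m, d̄ = (0.45+1.01)/2 = 0.73, v̄ = (0.76+0.77)/2 = 0.765 → q = 2.2×0.73×0.765 = 1.229 m³/s
Panel 2-3: Δb = 12.5 m, d̄ = (1.01+0.77)/2 = 0.89, v̄ = (0.77+0.66)/2 = 0.715 → q = 12.5×0.89×0.715 = 7.954 m³/s
Panel 3-4: Δb = 1.5 m, d̄ = (0.77+0.29)/2 = 0.53, v̄ = (0.66+0.33)/2 = 0.495 → q = 1.5×0.53×0.495 = 0.3935 m³/s
Q = Σ q = 9.576 m³/s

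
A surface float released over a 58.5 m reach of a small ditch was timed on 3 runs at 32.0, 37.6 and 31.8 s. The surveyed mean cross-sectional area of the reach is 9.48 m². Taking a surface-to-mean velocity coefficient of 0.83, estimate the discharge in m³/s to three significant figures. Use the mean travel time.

t̄ = (32.0 + 37.6 + 31.8) / 3 = 33.8 s
v_surface = L / t̄ = 58.5 / 33.8 = 1.731 m/s
v_mean = 0.83 × 1.731 = 1.437 m/s
Q = A × v_mean = 9.48 × 1.437 = 13.62 m³/s

13.6 m³/s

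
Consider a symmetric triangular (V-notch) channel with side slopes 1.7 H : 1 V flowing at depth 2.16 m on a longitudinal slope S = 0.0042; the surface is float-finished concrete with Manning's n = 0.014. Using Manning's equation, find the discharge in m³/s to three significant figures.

35.0 m³/s

A = z·y² = 1.7×2.16² = 7.932 m²
P = 2y√(1+z²) = 2×2.16×√(1+1.7²) = 8.520 m
R = A/P = 7.932/8.520 = 0.9309 m
Q = (1/n)·A·R^(2/3)·S^(1/2) = (1/0.014) × 7.932 × 0.9309^(2/3) × 0.0042^(1/2) = 35.00 m³/s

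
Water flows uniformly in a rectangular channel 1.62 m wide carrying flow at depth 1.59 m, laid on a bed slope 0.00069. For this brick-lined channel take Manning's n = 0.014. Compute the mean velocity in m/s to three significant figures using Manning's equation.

A = b·y = 1.62 × 1.59 = 2.576 m²
P = b + 2y = 1.62 + 2×1.59 = 4.800 m
R = A/P = 2.576/4.800 = 0.5366 m
Q = (1/n)·A·R^(2/3)·S^(1/2) = (1/0.014) × 2.576 × 0.5366^(2/3) × 0.00069^(1/2) = 3.191 m³/s
V = Q/A = 3.191/2.576 = 1.239 m/s

1.24 m/s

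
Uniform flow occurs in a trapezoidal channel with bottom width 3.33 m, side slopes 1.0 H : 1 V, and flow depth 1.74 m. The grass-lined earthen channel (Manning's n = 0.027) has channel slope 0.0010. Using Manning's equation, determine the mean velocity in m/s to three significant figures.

1.22 m/s

A = (b + z·y)·y = (3.33 + 1.0×1.74)×1.74 = 8.822 m²
P = b + 2y√(1+z²) = 3.33 + 2×1.74×√(1+1.0²) = 8.251 m
R = A/P = 8.822/8.251 = 1.069 m
Q = (1/n)·A·R^(2/3)·S^(1/2) = (1/0.027) × 8.822 × 1.069^(2/3) × 0.0010^(1/2) = 10.80 m³/s
V = Q/A = 10.80/8.822 = 1.225 m/s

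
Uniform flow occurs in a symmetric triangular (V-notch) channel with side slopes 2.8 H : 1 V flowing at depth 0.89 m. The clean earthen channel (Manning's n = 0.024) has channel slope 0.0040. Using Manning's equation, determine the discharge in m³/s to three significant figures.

3.27 m³/s

A = z·y² = 2.8×0.89² = 2.218 m²
P = 2y√(1+z²) = 2×0.89×√(1+2.8²) = 5.292 m
R = A/P = 2.218/5.292 = 0.4191 m
Q = (1/n)·A·R^(2/3)·S^(1/2) = (1/0.024) × 2.218 × 0.4191^(2/3) × 0.0040^(1/2) = 3.273 m³/s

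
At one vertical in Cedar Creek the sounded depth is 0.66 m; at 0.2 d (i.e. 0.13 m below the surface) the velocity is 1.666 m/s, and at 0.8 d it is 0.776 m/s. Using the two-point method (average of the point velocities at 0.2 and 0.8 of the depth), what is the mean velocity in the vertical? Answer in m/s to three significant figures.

1.22 m/s

v̄ = (1.666 + 0.776) / 2 = 1.221 m/s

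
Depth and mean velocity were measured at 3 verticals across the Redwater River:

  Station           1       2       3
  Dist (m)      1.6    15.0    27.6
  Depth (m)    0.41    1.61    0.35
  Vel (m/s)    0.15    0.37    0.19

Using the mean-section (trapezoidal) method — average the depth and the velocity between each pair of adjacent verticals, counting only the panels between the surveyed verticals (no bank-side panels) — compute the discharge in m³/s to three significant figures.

6.98 m³/s

Panel 1-2: Δb = 13.4 m, d̄ = (0.41+1.61)/2 = 1.01, v̄ = (0.15+0.37)/2 = 0.26 → q = 13.4×1.01×0.26 = 3.519 m³/s
Panel 2-3: Δb = 12.6 m, d̄ = (1.61+0.35)/2 = 0.98, v̄ = (0.37+0.19)/2 = 0.28 → q = 12.6×0.98×0.28 = 3.457 m³/s
Q = Σ q = 6.976 m³/s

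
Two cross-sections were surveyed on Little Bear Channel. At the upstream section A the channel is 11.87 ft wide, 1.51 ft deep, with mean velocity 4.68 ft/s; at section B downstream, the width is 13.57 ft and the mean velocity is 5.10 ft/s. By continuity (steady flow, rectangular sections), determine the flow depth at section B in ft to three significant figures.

1.21 ft

Q = A₁V₁ = (11.87×1.51) × 4.68 = 83.88 ft³/s
d₂ = Q/(b₂ V₂) = 83.88/(13.57×5.10) = 1.212 ft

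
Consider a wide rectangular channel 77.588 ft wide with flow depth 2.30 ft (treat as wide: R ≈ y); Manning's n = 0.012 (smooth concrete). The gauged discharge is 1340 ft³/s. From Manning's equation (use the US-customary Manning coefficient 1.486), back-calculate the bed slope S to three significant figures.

A = b·y = 77.588 × 2.30 = 178.5 ft²
Wide channel: R ≈ y = 2.30 ft
S = (Q·n / (1.486·A·R^(2/3)))² = (1340×0.012 / (1.486×178.5×1.742))² = 0.001211

0.00121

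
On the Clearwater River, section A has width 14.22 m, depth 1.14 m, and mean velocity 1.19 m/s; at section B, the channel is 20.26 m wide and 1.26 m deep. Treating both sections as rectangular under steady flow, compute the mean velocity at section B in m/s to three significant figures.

Q = A₁V₁ = (14.22×1.14) × 1.19 = 19.29 m³/s
A₂ = 20.26 × 1.26 = 25.53 m²
V₂ = Q/A₂ = 19.29/25.53 = 0.7557 m/s

0.756 m/s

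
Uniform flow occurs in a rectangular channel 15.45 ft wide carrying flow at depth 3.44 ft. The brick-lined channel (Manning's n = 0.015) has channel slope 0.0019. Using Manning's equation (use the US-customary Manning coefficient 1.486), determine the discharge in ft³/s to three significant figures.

A = b·y = 15.45 × 3.44 = 53.15 ft²
P = b + 2y = 15.45 + 2×3.44 = 22.33 ft
R = A/P = 53.15/22.33 = 2.380 ft
Q = (1.486/n)·A·R^(2/3)·S^(1/2) = (1.486/0.015) × 53.15 × 2.380^(2/3) × 0.0019^(1/2) = 409.1 ft³/s

409 ft³/s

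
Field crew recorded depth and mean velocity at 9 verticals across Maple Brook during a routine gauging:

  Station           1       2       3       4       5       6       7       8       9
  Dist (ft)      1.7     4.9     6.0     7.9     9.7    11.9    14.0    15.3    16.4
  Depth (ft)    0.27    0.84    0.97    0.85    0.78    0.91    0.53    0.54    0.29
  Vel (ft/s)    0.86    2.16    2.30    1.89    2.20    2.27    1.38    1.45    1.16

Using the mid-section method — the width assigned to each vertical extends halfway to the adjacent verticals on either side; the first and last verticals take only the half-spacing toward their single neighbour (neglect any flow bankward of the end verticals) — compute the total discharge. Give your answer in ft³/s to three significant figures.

w_1 = (4.9 − 1.7)/2 = 1.6 ft; q_1 = 0.86 × 0.27 × 1.6 = 0.3715 ft³/s
w_2 = (6.0 − 1.7)/2 = 2.15 ft; q_2 = 2.16 × 0.84 × 2.15 = 3.901 ft³/s
w_3 = (7.9 − 4.9)/2 = 1.5 ft; q_3 = 2.30 × 0.97 × 1.5 = 3.347 ft³/s
w_4 = (9.7 − 6.0)/2 = 1.85 ft; q_4 = 1.89 × 0.85 × 1.85 = 2.972 ft³/s
w_5 = (11.9 − 7.9)/2 = 2 ft; q_5 = 2.20 × 0.78 × 2 = 3.432 ft³/s
w_6 = (14.0 − 9.7)/2 = 2.15 ft; q_6 = 2.27 × 0.91 × 2.15 = 4.441 ft³/s
w_7 = (15.3 − 11.9)/2 = 1.7 ft; q_7 = 1.38 × 0.53 × 1.7 = 1.243 ft³/s
w_8 = (16.4 − 14.0)/2 = 1.2 ft; q_8 = 1.45 × 0.54 × 1.2 = 0.9396 ft³/s
w_9 = (16.4 − 15.3)/2 = 0.55 ft; q_9 = 1.16 × 0.29 × 0.55 = 0.1850 ft³/s
Q = Σ qᵢ = 20.83 ft³/s

20.8 ft³/s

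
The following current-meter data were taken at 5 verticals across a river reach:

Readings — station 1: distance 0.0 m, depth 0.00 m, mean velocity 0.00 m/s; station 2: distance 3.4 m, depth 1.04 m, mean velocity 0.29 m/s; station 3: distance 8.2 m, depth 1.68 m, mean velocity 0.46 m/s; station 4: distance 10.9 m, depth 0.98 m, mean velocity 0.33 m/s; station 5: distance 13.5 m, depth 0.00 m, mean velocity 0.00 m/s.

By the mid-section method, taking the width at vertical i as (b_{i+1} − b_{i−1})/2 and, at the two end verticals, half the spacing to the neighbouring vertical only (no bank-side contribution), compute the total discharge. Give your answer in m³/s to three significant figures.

w_2 = (8.2 − 0.0)/2 = 4.1 m; q_2 = 0.29 × 1.04 × 4.1 = 1.237 m³/s
w_3 = (10.9 − 3.4)/2 = 3.75 m; q_3 = 0.46 × 1.68 × 3.75 = 2.898 m³/s
w_4 = (13.5 − 8.2)/2 = 2.65 m; q_4 = 0.33 × 0.98 × 2.65 = 0.8570 m³/s
Stations 1, 5 contribute zero (depth or velocity is 0).
Q = Σ qᵢ = 4.992 m³/s

4.99 m³/s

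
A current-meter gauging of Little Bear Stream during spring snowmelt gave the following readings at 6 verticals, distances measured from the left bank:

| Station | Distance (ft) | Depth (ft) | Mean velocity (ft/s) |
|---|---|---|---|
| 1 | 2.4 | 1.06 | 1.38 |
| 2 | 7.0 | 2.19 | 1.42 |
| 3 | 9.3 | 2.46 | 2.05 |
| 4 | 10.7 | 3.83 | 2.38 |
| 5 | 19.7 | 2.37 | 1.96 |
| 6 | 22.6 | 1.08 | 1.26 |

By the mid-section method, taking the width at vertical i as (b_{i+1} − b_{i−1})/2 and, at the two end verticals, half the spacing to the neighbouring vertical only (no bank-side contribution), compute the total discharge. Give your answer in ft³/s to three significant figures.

w_1 = (7.0 − 2.4)/2 = 2.3 ft; q_1 = 1.38 × 1.06 × 2.3 = 3.364 ft³/s
w_2 = (9.3 − 2.4)/2 = 3.45 ft; q_2 = 1.42 × 2.19 × 3.45 = 10.73 ft³/s
w_3 = (10.7 − 7.0)/2 = 1.85 ft; q_3 = 2.05 × 2.46 × 1.85 = 9.330 ft³/s
w_4 = (19.7 − 9.3)/2 = 5.2 ft; q_4 = 2.38 × 3.83 × 5.2 = 47.40 ft³/s
w_5 = (22.6 − 10.7)/2 = 5.95 ft; q_5 = 1.96 × 2.37 × 5.95 = 27.64 ft³/s
w_6 = (22.6 − 19.7)/2 = 1.45 ft; q_6 = 1.26 × 1.08 × 1.45 = 1.973 ft³/s
Q = Σ qᵢ = 100.4 ft³/s

100 ft³/s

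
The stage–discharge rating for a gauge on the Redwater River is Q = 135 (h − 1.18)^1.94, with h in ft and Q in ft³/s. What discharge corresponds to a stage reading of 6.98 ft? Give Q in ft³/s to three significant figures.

Q = 135 × (6.98 − 1.18)^1.94 = 135 × 5.8^1.94 = 4087 ft³/s

4090 ft³/s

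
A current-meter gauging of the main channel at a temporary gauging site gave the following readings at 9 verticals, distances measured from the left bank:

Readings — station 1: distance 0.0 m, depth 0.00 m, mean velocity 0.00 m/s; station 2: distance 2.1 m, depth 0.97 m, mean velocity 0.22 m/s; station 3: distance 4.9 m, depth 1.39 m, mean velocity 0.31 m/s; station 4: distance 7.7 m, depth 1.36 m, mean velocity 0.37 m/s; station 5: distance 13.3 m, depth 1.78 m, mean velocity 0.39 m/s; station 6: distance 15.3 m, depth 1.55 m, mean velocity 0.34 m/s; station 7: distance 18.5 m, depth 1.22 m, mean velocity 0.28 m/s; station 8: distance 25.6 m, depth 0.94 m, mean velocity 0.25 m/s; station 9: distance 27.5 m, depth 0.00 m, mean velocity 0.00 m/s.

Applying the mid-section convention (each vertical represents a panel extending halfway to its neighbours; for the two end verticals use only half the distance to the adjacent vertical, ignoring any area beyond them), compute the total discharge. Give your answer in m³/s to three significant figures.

10.7 m³/s

w_2 = (4.9 − 0.0)/2 = 2.45 m; q_2 = 0.22 × 0.97 × 2.45 = 0.5228 m³/s
w_3 = (7.7 − 2.1)/2 = 2.8 m; q_3 = 0.31 × 1.39 × 2.8 = 1.207 m³/s
w_4 = (13.3 − 4.9)/2 = 4.2 m; q_4 = 0.37 × 1.36 × 4.2 = 2.113 m³/s
w_5 = (15.3 − 7.7)/2 = 3.8 m; q_5 = 0.39 × 1.78 × 3.8 = 2.638 m³/s
w_6 = (18.5 − 13.3)/2 = 2.6 m; q_6 = 0.34 × 1.55 × 2.6 = 1.370 m³/s
w_7 = (25.6 − 15.3)/2 = 5.15 m; q_7 = 0.28 × 1.22 × 5.15 = 1.759 m³/s
w_8 = (27.5 − 18.5)/2 = 4.5 m; q_8 = 0.25 × 0.94 × 4.5 = 1.058 m³/s
Stations 1, 9 contribute zero (depth or velocity is 0).
Q = Σ qᵢ = 10.67 m³/s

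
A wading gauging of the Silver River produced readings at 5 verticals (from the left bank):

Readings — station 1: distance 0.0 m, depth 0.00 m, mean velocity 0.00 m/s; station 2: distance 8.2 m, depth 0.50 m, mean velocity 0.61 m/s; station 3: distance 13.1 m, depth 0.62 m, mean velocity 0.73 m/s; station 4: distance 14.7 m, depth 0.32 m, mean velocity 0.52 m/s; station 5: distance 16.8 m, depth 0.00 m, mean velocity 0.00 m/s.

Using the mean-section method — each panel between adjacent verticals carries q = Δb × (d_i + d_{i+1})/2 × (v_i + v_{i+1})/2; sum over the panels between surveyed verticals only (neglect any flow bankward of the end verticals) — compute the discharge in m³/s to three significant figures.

Panel 1-2: Δb = 8.2 m, d̄ = (0.00+0.50)/2 = 0.25, v̄ = (0.00+0.61)/2 = 0.305 → q = 8.2×0.25×0.305 = 0.6253 m³/s
Panel 2-3: Δb = 4.9 m, d̄ = (0.50+0.62)/2 = 0.56, v̄ = (0.61+0.73)/2 = 0.67 → q = 4.9×0.56×0.67 = 1.838 m³/s
Panel 3-4: Δb = 1.6 m, d̄ = (0.62+0.32)/2 = 0.47, v̄ = (0.73+0.52)/2 = 0.625 → q = 1.6×0.47×0.625 = 0.4700 m³/s
Panel 4-5: Δb = 2.1 m, d̄ = (0.32+0.00)/2 = 0.16, v̄ = (0.52+0.00)/2 = 0.26 → q = 2.1×0.16×0.26 = 0.08736 m³/s
Q = Σ q = 3.021 m³/s

3.02 m³/s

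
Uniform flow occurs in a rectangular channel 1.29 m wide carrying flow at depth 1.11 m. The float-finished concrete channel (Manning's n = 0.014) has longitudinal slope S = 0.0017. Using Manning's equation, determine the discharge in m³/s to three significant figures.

2.32 m³/s

A = b·y = 1.29 × 1.11 = 1.432 m²
P = b + 2y = 1.29 + 2×1.11 = 3.510 m
R = A/P = 1.432/3.510 = 0.4079 m
Q = (1/n)·A·R^(2/3)·S^(1/2) = (1/0.014) × 1.432 × 0.4079^(2/3) × 0.0017^(1/2) = 2.320 m³/s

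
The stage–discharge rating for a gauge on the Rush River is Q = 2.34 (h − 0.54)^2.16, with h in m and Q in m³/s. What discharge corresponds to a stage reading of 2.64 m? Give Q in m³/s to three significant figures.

11.6 m³/s

Q = 2.34 × (2.64 − 0.54)^2.16 = 2.34 × 2.1^2.16 = 11.62 m³/s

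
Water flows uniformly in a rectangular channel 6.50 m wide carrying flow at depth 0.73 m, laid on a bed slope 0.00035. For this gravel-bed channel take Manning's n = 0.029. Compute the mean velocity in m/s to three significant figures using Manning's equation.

A = b·y = 6.50 × 0.73 = 4.745 m²
P = b + 2y = 6.50 + 2×0.73 = 7.960 m
R = A/P = 4.745/7.960 = 0.5961 m
Q = (1/n)·A·R^(2/3)·S^(1/2) = (1/0.029) × 4.745 × 0.5961^(2/3) × 0.00035^(1/2) = 2.168 m³/s
V = Q/A = 2.168/4.745 = 0.4569 m/s

0.457 m/s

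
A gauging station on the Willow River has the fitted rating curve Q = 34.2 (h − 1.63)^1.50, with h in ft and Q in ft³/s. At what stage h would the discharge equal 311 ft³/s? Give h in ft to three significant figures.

h − h₀ = (Q/C)^(1/b) = (311/34.2)^(1/1.50) = 4.357 ft
h = 1.63 + 4.357 = 5.987 ft

5.99 ft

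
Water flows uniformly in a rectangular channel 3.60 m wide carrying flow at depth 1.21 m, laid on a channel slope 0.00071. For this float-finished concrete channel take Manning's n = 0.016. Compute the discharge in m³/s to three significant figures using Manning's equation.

5.85 m³/s

A = b·y = 3.60 × 1.21 = 4.356 m²
P = b + 2y = 3.60 + 2×1.21 = 6.020 m
R = A/P = 4.356/6.020 = 0.7236 m
Q = (1/n)·A·R^(2/3)·S^(1/2) = (1/0.016) × 4.356 × 0.7236^(2/3) × 0.00071^(1/2) = 5.847 m³/s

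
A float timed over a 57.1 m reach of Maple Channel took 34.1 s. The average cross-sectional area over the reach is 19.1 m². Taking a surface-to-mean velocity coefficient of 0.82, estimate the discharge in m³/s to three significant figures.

26.2 m³/s

v_surface = L / t̄ = 57.1 / 34.1 = 1.674 m/s
v_mean = 0.82 × 1.674 = 1.373 m/s
Q = A × v_mean = 19.1 × 1.373 = 26.23 m³/s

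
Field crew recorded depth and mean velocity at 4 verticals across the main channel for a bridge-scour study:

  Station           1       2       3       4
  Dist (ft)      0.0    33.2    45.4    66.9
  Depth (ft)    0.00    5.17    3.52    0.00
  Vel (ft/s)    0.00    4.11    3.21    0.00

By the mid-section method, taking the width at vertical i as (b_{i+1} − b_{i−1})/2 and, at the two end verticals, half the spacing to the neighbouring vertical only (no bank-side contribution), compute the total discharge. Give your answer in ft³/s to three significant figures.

w_2 = (45.4 − 0.0)/2 = 22.7 ft; q_2 = 4.11 × 5.17 × 22.7 = 482.3 ft³/s
w_3 = (66.9 − 33.2)/2 = 16.85 ft; q_3 = 3.21 × 3.52 × 16.85 = 190.4 ft³/s
Stations 1, 4 contribute zero (depth or velocity is 0).
Q = Σ qᵢ = 672.7 ft³/s

673 ft³/s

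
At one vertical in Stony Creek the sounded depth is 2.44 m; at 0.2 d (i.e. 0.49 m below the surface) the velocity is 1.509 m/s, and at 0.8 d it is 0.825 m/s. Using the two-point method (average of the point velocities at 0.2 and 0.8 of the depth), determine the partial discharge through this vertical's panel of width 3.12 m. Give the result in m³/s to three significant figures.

v̄ = (1.509 + 0.825) / 2 = 1.167 m/s
q = v̄ × d × w = 1.167 × 2.44 × 3.12 = 8.884 m³/s

8.88 m³/s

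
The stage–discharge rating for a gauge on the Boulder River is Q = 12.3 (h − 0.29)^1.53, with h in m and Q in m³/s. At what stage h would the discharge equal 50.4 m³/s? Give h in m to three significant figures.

2.80 m

h − h₀ = (Q/C)^(1/b) = (50.4/12.3)^(1/1.53) = 2.514 m
h = 0.29 + 2.514 = 2.804 m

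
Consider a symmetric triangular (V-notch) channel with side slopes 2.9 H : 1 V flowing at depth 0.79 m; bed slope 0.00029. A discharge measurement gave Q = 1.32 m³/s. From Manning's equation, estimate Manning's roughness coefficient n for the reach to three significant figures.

0.0121

A = z·y² = 2.9×0.79² = 1.810 m²
P = 2y√(1+z²) = 2×0.79×√(1+2.9²) = 4.847 m
R = A/P = 1.810/4.847 = 0.3734 m
n = (1/Q)·A·R^(2/3)·S^(1/2) = (1/1.32) × 1.810 × 0.5186 × 0.01703 = 0.01211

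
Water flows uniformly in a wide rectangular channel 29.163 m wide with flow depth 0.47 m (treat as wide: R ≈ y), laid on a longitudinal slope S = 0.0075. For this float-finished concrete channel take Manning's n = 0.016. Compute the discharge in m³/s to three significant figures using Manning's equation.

44.8 m³/s

A = b·y = 29.163 × 0.47 = 13.71 m²
Wide channel: R ≈ y = 0.47 m
Q = (1/n)·A·R^(2/3)·S^(1/2) = (1/0.016) × 13.71 × 0.4700^(2/3) × 0.0075^(1/2) = 44.85 m³/s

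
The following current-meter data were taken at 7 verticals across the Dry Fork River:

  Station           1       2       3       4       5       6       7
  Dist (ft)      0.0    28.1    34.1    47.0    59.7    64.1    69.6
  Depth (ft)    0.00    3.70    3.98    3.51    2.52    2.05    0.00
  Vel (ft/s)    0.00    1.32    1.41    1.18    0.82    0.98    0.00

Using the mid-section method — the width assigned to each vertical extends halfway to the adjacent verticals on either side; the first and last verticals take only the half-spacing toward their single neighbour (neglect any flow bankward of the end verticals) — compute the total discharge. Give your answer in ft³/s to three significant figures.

w_2 = (34.1 − 0.0)/2 = 17.05 ft; q_2 = 1.32 × 3.70 × 17.05 = 83.27 ft³/s
w_3 = (47.0 − 28.1)/2 = 9.45 ft; q_3 = 1.41 × 3.98 × 9.45 = 53.03 ft³/s
w_4 = (59.7 − 34.1)/2 = 12.8 ft; q_4 = 1.18 × 3.51 × 12.8 = 53.02 ft³/s
w_5 = (64.1 − 47.0)/2 = 8.55 ft; q_5 = 0.82 × 2.52 × 8.55 = 17.67 ft³/s
w_6 = (69.6 − 59.7)/2 = 4.95 ft; q_6 = 0.98 × 2.05 × 4.95 = 9.945 ft³/s
Stations 1, 7 contribute zero (depth or velocity is 0).
Q = Σ qᵢ = 216.9 ft³/s

217 ft³/s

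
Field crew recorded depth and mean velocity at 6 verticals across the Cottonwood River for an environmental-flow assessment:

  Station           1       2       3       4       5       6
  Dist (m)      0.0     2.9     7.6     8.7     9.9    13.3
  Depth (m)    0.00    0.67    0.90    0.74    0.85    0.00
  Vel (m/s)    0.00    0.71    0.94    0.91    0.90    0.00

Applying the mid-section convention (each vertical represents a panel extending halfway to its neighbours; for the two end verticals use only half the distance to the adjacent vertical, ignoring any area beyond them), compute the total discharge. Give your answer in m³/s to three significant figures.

w_2 = (7.6 − 0.0)/2 = 3.8 m; q_2 = 0.71 × 0.67 × 3.8 = 1.808 m³/s
w_3 = (8.7 − 2.9)/2 = 2.9 m; q_3 = 0.94 × 0.90 × 2.9 = 2.453 m³/s
w_4 = (9.9 − 7.6)/2 = 1.15 m; q_4 = 0.91 × 0.74 × 1.15 = 0.7744 m³/s
w_5 = (13.3 − 8.7)/2 = 2.3 m; q_5 = 0.90 × 0.85 × 2.3 = 1.760 m³/s
Stations 1, 6 contribute zero (depth or velocity is 0).
Q = Σ qᵢ = 6.795 m³/s

6.79 m³/s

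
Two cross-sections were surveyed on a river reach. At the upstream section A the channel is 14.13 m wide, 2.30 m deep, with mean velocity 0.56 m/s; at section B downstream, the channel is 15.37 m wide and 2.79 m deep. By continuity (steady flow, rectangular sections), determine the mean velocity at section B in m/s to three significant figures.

Q = A₁V₁ = (14.13×2.30) × 0.56 = 18.20 m³/s
A₂ = 15.37 × 2.79 = 42.88 m²
V₂ = Q/A₂ = 18.20/42.88 = 0.4244 m/s

0.424 m/s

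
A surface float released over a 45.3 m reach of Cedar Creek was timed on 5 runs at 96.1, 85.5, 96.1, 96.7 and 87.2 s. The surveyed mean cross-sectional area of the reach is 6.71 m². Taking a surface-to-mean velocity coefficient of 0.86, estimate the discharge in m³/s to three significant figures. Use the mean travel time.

t̄ = (96.1 + 85.5 + 96.1 + 96.7 + 87.2) / 5 = 92.32 s
v_surface = L / t̄ = 45.3 / 92.32 = 0.4907 m/s
v_mean = 0.86 × 0.4907 = 0.4220 m/s
Q = A × v_mean = 6.71 × 0.4220 = 2.832 m³/s

2.83 m³/s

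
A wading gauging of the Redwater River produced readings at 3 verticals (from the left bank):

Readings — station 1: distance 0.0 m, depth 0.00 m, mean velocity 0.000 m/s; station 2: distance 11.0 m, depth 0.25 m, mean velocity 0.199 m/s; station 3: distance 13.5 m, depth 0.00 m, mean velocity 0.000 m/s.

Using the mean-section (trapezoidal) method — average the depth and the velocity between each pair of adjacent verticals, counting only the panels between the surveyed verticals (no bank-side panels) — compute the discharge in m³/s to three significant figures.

0.168 m³/s

Panel 1-2: Δb = 11 m, d̄ = (0.00+0.25)/2 = 0.125, v̄ = (0.000+0.199)/2 = 0.0995 → q = 11×0.125×0.0995 = 0.1368 m³/s
Panel 2-3: Δb = 2.5 m, d̄ = (0.25+0.00)/2 = 0.125, v̄ = (0.199+0.000)/2 = 0.0995 → q = 2.5×0.125×0.0995 = 0.03109 m³/s
Q = Σ q = 0.1679 m³/s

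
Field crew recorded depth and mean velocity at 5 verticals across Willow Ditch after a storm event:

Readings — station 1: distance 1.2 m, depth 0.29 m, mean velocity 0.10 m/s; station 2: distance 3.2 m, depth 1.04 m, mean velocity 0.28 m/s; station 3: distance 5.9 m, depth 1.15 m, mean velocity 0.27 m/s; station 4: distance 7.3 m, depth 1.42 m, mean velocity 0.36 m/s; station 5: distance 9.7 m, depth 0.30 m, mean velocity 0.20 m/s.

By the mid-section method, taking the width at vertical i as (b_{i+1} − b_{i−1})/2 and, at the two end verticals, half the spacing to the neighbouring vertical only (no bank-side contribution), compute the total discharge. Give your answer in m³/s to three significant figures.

w_1 = (3.2 − 1.2)/2 = 1 m; q_1 = 0.10 × 0.29 × 1 = 0.02900 m³/s
w_2 = (5.9 − 1.2)/2 = 2.35 m; q_2 = 0.28 × 1.04 × 2.35 = 0.6843 m³/s
w_3 = (7.3 − 3.2)/2 = 2.05 m; q_3 = 0.27 × 1.15 × 2.05 = 0.6365 m³/s
w_4 = (9.7 − 5.9)/2 = 1.9 m; q_4 = 0.36 × 1.42 × 1.9 = 0.9713 m³/s
w_5 = (9.7 − 7.3)/2 = 1.2 m; q_5 = 0.20 × 0.30 × 1.2 = 0.07200 m³/s
Q = Σ qᵢ = 2.393 m³/s

2.39 m³/s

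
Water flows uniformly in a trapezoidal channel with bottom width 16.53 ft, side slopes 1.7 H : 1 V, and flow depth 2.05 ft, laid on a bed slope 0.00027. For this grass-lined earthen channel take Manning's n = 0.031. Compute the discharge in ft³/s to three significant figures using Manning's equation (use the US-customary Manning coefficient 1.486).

A = (b + z·y)·y = (16.53 + 1.7×2.05)×2.05 = 41.03 ft²
P = b + 2y√(1+z²) = 16.53 + 2×2.05×√(1+1.7²) = 24.62 ft
R = A/P = 41.03/24.62 = 1.667 ft
Q = (1.486/n)·A·R^(2/3)·S^(1/2) = (1.486/0.031) × 41.03 × 1.667^(2/3) × 0.00027^(1/2) = 45.43 ft³/s

45.4 ft³/s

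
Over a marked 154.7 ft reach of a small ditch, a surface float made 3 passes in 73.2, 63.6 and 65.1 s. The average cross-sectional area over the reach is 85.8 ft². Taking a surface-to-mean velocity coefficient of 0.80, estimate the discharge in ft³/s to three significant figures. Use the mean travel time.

158 ft³/s

t̄ = (73.2 + 63.6 + 65.1) / 3 = 67.3 s
v_surface = L / t̄ = 154.7 / 67.3 = 2.299 ft/s
v_mean = 0.80 × 2.299 = 1.839 ft/s
Q = A × v_mean = 85.8 × 1.839 = 157.8 ft³/s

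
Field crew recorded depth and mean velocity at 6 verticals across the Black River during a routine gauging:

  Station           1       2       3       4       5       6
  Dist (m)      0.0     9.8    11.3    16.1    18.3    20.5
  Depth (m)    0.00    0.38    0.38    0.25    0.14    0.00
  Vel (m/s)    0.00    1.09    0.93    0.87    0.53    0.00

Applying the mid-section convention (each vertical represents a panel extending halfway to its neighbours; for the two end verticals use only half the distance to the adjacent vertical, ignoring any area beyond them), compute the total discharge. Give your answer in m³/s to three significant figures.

4.38 m³/s

w_2 = (11.3 − 0.0)/2 = 5.65 m; q_2 = 1.09 × 0.38 × 5.65 = 2.340 m³/s
w_3 = (16.1 − 9.8)/2 = 3.15 m; q_3 = 0.93 × 0.38 × 3.15 = 1.113 m³/s
w_4 = (18.3 − 11.3)/2 = 3.5 m; q_4 = 0.87 × 0.25 × 3.5 = 0.7613 m³/s
w_5 = (20.5 − 16.1)/2 = 2.2 m; q_5 = 0.53 × 0.14 × 2.2 = 0.1632 m³/s
Stations 1, 6 contribute zero (depth or velocity is 0).
Q = Σ qᵢ = 4.378 m³/s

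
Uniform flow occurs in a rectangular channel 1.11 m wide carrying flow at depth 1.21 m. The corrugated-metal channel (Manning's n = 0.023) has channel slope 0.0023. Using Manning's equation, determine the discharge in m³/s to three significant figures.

1.47 m³/s

A = b·y = 1.11 × 1.21 = 1.343 m²
P = b + 2y = 1.11 + 2×1.21 = 3.530 m
R = A/P = 1.343/3.530 = 0.3805 m
Q = (1/n)·A·R^(2/3)·S^(1/2) = (1/0.023) × 1.343 × 0.3805^(2/3) × 0.0023^(1/2) = 1.471 m³/s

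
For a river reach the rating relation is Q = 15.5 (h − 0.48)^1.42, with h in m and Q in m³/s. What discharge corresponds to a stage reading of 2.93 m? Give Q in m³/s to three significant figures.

55.3 m³/s

Q = 15.5 × (2.93 − 0.48)^1.42 = 15.5 × 2.45^1.42 = 55.33 m³/s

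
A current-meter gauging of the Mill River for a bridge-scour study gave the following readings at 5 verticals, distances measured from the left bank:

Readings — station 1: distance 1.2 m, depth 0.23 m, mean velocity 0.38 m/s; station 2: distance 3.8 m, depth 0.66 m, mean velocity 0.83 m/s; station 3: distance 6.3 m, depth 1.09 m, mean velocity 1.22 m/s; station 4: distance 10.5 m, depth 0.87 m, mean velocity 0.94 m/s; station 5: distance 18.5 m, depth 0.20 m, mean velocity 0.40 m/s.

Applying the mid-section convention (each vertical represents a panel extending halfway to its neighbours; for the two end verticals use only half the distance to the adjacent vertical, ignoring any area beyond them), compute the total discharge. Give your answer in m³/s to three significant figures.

11.3 m³/s

w_1 = (3.8 − 1.2)/2 = 1.3 m; q_1 = 0.38 × 0.23 × 1.3 = 0.1136 m³/s
w_2 = (6.3 − 1.2)/2 = 2.55 m; q_2 = 0.83 × 0.66 × 2.55 = 1.397 m³/s
w_3 = (10.5 − 3.8)/2 = 3.35 m; q_3 = 1.22 × 1.09 × 3.35 = 4.455 m³/s
w_4 = (18.5 − 6.3)/2 = 6.1 m; q_4 = 0.94 × 0.87 × 6.1 = 4.989 m³/s
w_5 = (18.5 − 10.5)/2 = 4 m; q_5 = 0.40 × 0.20 × 4 = 0.3200 m³/s
Q = Σ qᵢ = 11.27 m³/s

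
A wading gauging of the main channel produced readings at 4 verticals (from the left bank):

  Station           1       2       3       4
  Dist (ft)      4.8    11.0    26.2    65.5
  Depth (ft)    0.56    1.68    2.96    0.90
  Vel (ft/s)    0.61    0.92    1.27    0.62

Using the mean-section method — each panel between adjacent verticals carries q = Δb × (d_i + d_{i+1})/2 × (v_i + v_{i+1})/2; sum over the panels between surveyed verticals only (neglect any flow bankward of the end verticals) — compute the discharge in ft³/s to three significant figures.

116 ft³/s

Panel 1-2: Δb = 6.2 ft, d̄ = (0.56+1.68)/2 = 1.12, v̄ = (0.61+0.92)/2 = 0.765 → q = 6.2×1.12×0.765 = 5.312 ft³/s
Panel 2-3: Δb = 15.2 ft, d̄ = (1.68+2.96)/2 = 2.32, v̄ = (0.92+1.27)/2 = 1.095 → q = 15.2×2.32×1.095 = 38.61 ft³/s
Panel 3-4: Δb = 39.3 ft, d̄ = (2.96+0.90)/2 = 1.93, v̄ = (1.27+0.62)/2 = 0.945 → q = 39.3×1.93×0.945 = 71.68 ft³/s
Q = Σ q = 115.6 ft³/s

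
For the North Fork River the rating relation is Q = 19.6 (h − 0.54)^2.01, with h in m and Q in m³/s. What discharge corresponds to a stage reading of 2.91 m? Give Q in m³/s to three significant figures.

Q = 19.6 × (2.91 − 0.54)^2.01 = 19.6 × 2.37^2.01 = 111.0 m³/s

111 m³/s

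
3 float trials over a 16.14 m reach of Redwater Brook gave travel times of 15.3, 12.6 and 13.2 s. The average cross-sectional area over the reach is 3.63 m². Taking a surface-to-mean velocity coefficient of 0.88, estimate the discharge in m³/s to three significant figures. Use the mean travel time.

3.76 m³/s

t̄ = (15.3 + 12.6 + 13.2) / 3 = 13.7 s
v_surface = L / t̄ = 16.14 / 13.7 = 1.178 m/s
v_mean = 0.88 × 1.178 = 1.037 m/s
Q = A × v_mean = 3.63 × 1.037 = 3.763 m³/s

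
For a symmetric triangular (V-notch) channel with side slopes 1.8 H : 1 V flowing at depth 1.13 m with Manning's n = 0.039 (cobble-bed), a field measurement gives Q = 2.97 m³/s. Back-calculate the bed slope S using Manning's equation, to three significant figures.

A = z·y² = 1.8×1.13² = 2.298 m²
P = 2y√(1+z²) = 2×1.13×√(1+1.8²) = 4.654 m
R = A/P = 2.298/4.654 = 0.4939 m
S = (Q·n / (1·A·R^(2/3)))² = (2.97×0.039 / (1×2.298×0.6248))² = 0.006505

0.00651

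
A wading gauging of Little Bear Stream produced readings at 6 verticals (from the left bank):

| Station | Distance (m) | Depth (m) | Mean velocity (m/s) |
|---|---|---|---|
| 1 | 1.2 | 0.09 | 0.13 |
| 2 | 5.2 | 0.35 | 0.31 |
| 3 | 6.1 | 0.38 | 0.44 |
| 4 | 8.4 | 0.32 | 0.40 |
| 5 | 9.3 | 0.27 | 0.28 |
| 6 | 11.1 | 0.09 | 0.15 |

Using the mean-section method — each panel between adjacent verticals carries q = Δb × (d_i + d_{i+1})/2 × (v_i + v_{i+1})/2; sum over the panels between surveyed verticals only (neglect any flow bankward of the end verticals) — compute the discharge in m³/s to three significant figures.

Panel 1-2: Δb = 4 m, d̄ = (0.09+0.35)/2 = 0.22, v̄ = (0.13+0.31)/2 = 0.22 → q = 4×0.22×0.22 = 0.1936 m³/s
Panel 2-3: Δb = 0.9 m, d̄ = (0.35+0.38)/2 = 0.365, v̄ = (0.31+0.44)/2 = 0.375 → q = 0.9×0.365×0.375 = 0.1232 m³/s
Panel 3-4: Δb = 2.3 m, d̄ = (0.38+0.32)/2 = 0.35, v̄ = (0.44+0.40)/2 = 0.42 → q = 2.3×0.35×0.42 = 0.3381 m³/s
Panel 4-5: Δb = 0.9 m, d̄ = (0.32+0.27)/2 = 0.295, v̄ = (0.40+0.28)/2 = 0.34 → q = 0.9×0.295×0.34 = 0.09027 m³/s
Panel 5-6: Δb = 1.8 m, d̄ = (0.27+0.09)/2 = 0.18, v̄ = (0.28+0.15)/2 = 0.215 → q = 1.8×0.18×0.215 = 0.06966 m³/s
Q = Σ q = 0.8148 m³/s

0.815 m³/s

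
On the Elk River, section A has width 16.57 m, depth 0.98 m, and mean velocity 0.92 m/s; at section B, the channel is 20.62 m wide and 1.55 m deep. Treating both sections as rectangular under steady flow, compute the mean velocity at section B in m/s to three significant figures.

0.467 m/s

Q = A₁V₁ = (16.57×0.98) × 0.92 = 14.94 m³/s
A₂ = 20.62 × 1.55 = 31.96 m²
V₂ = Q/A₂ = 14.94/31.96 = 0.4674 m/s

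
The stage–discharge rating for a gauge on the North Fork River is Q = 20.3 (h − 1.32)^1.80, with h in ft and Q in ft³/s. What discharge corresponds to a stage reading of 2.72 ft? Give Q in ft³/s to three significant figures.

Q = 20.3 × (2.72 − 1.32)^1.80 = 20.3 × 1.4^1.80 = 37.20 ft³/s

37.2 ft³/s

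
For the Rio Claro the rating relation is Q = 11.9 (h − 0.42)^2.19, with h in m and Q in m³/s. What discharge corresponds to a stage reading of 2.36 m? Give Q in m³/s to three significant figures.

50.8 m³/s

Q = 11.9 × (2.36 − 0.42)^2.19 = 11.9 × 1.94^2.19 = 50.80 m³/s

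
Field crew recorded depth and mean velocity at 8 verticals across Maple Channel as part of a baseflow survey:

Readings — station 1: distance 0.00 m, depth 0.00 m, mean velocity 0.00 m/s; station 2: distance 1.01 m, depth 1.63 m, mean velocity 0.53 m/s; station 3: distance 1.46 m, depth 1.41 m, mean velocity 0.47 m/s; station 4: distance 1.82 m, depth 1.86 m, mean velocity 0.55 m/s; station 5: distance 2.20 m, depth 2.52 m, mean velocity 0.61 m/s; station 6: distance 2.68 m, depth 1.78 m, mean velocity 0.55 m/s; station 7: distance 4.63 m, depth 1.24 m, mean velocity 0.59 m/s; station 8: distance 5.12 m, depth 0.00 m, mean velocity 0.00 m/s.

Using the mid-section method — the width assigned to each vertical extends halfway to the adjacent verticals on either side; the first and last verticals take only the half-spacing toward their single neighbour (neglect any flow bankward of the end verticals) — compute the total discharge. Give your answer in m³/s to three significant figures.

w_2 = (1.46 − 0.00)/2 = 0.73 m; q_2 = 0.53 × 1.63 × 0.73 = 0.6306 m³/s
w_3 = (1.82 − 1.01)/2 = 0.405 m; q_3 = 0.47 × 1.41 × 0.405 = 0.2684 m³/s
w_4 = (2.20 − 1.46)/2 = 0.37 m; q_4 = 0.55 × 1.86 × 0.37 = 0.3785 m³/s
w_5 = (2.68 − 1.82)/2 = 0.43 m; q_5 = 0.61 × 2.52 × 0.43 = 0.6610 m³/s
w_6 = (4.63 − 2.20)/2 = 1.215 m; q_6 = 0.55 × 1.78 × 1.215 = 1.189 m³/s
w_7 = (5.12 − 2.68)/2 = 1.22 m; q_7 = 0.59 × 1.24 × 1.22 = 0.8926 m³/s
Stations 1, 8 contribute zero (depth or velocity is 0).
Q = Σ qᵢ = 4.021 m³/s

4.02 m³/s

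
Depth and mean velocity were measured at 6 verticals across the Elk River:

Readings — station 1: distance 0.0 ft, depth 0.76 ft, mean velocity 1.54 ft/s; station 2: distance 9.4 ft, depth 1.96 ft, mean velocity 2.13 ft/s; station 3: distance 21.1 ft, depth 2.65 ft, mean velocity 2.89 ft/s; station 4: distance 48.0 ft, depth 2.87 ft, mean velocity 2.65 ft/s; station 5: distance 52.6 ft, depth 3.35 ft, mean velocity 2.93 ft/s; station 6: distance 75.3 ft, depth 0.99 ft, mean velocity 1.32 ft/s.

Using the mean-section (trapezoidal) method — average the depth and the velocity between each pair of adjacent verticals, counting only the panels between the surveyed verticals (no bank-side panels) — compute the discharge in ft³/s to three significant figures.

441 ft³/s

Panel 1-2: Δb = 9.4 ft, d̄ = (0.76+1.96)/2 = 1.36, v̄ = (1.54+2.13)/2 = 1.835 → q = 9.4×1.36×1.835 = 23.46 ft³/s
Panel 2-3: Δb = 11.7 ft, d̄ = (1.96+2.65)/2 = 2.305, v̄ = (2.13+2.89)/2 = 2.51 → q = 11.7×2.305×2.51 = 67.69 ft³/s
Panel 3-4: Δb = 26.9 ft, d̄ = (2.65+2.87)/2 = 2.76, v̄ = (2.89+2.65)/2 = 2.77 → q = 26.9×2.76×2.77 = 205.7 ft³/s
Panel 4-5: Δb = 4.6 ft, d̄ = (2.87+3.35)/2 = 3.11, v̄ = (2.65+2.93)/2 = 2.79 → q = 4.6×3.11×2.79 = 39.91 ft³/s
Panel 5-6: Δb = 22.7 ft, d̄ = (3.35+0.99)/2 = 2.17, v̄ = (2.93+1.32)/2 = 2.125 → q = 22.7×2.17×2.125 = 104.7 ft³/s
Q = Σ q = 441.4 ft³/s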